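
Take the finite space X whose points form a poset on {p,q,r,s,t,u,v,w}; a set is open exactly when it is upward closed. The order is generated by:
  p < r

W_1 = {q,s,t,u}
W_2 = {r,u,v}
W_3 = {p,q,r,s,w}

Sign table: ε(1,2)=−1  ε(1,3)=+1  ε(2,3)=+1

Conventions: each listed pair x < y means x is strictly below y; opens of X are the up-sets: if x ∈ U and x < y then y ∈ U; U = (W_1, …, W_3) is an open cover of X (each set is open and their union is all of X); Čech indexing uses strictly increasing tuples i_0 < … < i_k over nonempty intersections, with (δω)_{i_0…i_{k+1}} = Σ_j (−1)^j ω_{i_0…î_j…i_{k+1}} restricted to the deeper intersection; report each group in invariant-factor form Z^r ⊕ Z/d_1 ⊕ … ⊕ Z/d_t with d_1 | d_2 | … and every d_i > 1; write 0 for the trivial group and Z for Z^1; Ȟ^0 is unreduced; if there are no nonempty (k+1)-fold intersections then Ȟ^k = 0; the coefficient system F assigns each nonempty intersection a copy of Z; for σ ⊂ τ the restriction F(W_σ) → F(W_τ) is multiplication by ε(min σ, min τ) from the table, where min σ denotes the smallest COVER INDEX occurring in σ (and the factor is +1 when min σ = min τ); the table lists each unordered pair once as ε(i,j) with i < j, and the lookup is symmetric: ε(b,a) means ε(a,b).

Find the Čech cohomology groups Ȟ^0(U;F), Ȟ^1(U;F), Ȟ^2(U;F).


Ȟ^0(U;F) ≅ 0; Ȟ^1(U;F) ≅ Z/2; Ȟ^2(U;F) ≅ 0

nerve of the cover:
  W12={u} W13={q,s} W23={r}
C dims 3,3; δ0: rk 3, SNF 1^2·2
Ȟ^0 = (3 − 3) − 0 = 0, so Ȟ^0 ≅ 0
Ȟ^1 = (3 − 0) − 3 = 0 plus torsion [2], so Ȟ^1 ≅ Z/2
Ȟ^2 = (0 − 0) − 0 = 0, so Ȟ^2 ≅ 0


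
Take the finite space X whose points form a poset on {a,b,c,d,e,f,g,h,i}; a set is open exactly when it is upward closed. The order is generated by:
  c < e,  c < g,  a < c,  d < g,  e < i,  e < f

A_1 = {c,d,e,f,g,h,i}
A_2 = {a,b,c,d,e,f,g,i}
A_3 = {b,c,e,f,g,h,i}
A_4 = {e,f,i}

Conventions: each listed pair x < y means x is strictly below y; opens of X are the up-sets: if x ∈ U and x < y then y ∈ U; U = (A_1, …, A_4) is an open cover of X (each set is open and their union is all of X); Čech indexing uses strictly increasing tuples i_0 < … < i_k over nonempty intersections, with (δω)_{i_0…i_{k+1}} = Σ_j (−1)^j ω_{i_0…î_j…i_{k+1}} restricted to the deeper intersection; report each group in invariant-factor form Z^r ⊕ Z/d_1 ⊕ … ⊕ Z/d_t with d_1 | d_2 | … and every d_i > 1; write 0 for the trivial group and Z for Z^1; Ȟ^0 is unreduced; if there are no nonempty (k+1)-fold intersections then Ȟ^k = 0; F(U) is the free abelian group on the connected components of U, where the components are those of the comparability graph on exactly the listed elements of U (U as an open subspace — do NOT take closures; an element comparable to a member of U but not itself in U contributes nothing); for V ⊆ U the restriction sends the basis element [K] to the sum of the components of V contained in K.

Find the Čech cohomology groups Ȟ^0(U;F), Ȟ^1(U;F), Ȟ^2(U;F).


nonempty intersections:
  A12={c,d,e,f,g,i} A13={c,e,f,g,h,i} A14={e,f,i} A23={b,c,e,f,g,i} A24={e,f,i} A34={e,f,i}
  A123={c,e,f,g,i} A124={e,f,i} A134={e,f,i} A234={e,f,i}
  A1234={e,f,i}
components per intersection:
  A1: {c,d,e,f,g,i} {h}
  A2: {a,c,d,e,f,g,i} {b}
  A3: {b} {c,e,f,g,i} {h}
  A4: {e,f,i}
  A12: {c,d,e,f,g,i}
  A13: {c,e,f,g,i} {h}
  A14: {e,f,i}
  A23: {b} {c,e,f,g,i}
  A24: {e,f,i}
  A34: {e,f,i}
  A123: {c,e,f,g,i}
  A124: {e,f,i}
  A134: {e,f,i}
  A234: {e,f,i}
  A1234: {e,f,i}
C dims 8,8,4,1; δ0: rk 5, SNF 1^5; δ1: rk 3, SNF 1^3; δ2: rk 1, SNF 1^1
Ȟ^0: (8−5)−0=3 ⇒ Z^3
Ȟ^1: (8−3)−5=0 ⇒ 0
Ȟ^2: (4−1)−3=0 ⇒ 0

Ȟ^0 ≅ Z^3, Ȟ^1 ≅ 0 and Ȟ^2 ≅ 0


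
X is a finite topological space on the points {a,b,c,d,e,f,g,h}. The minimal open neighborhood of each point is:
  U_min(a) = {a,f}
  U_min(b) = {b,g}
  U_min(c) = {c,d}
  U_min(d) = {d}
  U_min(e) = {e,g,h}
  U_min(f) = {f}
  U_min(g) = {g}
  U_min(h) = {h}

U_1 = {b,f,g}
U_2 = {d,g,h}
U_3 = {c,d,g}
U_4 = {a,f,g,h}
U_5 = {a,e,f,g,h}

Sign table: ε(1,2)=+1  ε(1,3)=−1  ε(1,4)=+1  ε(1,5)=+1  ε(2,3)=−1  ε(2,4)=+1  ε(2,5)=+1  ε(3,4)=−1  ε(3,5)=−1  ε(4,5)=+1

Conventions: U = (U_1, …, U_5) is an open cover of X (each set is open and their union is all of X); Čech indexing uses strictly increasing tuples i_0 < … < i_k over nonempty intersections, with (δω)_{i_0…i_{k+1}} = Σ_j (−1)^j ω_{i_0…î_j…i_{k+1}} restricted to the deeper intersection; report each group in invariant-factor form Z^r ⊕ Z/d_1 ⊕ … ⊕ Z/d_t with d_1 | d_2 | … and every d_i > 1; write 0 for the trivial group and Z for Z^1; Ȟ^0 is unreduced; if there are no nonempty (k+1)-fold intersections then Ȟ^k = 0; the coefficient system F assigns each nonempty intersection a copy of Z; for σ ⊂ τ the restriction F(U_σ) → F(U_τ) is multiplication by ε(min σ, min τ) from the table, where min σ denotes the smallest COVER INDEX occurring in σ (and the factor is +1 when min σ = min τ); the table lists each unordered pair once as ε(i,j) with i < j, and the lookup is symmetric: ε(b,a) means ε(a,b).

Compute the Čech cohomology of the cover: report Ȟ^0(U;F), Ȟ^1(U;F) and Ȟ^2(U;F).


Ȟ^0 ≅ Z, Ȟ^1 ≅ 0, Ȟ^2 ≅ 0

cover nerve:
  U12={g} U13={g} U14={f,g} U15={f,g} U23={d,g} U24={g,h} U25={g,h} U34={g} U35={g} U45={a,f,g,h}
  U123={g} U124={g} U125={g} U134={g} U135={g} U145={f,g} U234={g} U235={g} U245={g,h} U345={g}
  U1234={g} U1235={g} U1245={g} U1345={g} U2345={g}
  U12345={g}
C dims 5,10,10,5; δ0: rk 4, SNF 1^4; δ1: rk 6, SNF 1^6; δ2: rk 4, SNF 1^4
Ȟ^0: (5−4)−0=1 ⇒ Z
Ȟ^1: (10−6)−4=0 ⇒ 0
Ȟ^2: (10−4)−6=0 ⇒ 0


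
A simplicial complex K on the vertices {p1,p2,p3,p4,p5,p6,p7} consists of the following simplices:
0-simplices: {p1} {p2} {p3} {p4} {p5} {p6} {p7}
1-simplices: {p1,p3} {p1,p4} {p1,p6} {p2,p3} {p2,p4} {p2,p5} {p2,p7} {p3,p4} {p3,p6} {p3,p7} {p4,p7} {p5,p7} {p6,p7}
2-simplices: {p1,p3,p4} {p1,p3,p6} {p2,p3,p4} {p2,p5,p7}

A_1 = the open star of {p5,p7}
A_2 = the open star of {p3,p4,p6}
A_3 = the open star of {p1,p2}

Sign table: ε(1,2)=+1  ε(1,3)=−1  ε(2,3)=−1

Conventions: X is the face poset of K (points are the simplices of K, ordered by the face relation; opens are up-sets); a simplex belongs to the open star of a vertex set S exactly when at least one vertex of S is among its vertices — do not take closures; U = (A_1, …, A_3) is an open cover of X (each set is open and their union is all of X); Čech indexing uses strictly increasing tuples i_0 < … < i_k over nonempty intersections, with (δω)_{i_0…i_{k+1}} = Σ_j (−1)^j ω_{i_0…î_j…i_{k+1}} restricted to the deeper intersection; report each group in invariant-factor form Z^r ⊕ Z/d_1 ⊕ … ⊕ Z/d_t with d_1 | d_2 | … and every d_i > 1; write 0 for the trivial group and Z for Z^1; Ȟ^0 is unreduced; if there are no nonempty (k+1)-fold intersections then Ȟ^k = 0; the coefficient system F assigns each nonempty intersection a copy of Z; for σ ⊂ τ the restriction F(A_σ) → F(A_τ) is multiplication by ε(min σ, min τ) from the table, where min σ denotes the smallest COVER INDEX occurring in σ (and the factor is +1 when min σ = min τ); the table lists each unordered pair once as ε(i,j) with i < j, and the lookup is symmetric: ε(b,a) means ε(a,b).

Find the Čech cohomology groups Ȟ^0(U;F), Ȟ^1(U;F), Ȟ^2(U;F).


cover nerve:
  A1={{p5},{p7},{p2,p5},{p2,p7},{p3,p7},{p4,p7},{p5,p7},{p6,p7},{p2,p5,p7}} A2={{p3},{p4},{p6},{p1,p3},{p1,p4},{p1,p6},{p2,p3},{p2,p4},{p3,p4},{p3,p6},{p3,p7},{p4,p7},{p6,p7},{p1,p3,p4},{p1,p3,p6},{p2,p3,p4}} A3={{p1},{p2},{p1,p3},{p1,p4},{p1,p6},{p2,p3},{p2,p4},{p2,p5},{p2,p7},{p1,p3,p4},{p1,p3,p6},{p2,p3,p4},{p2,p5,p7}}
  A12={{p3,p7},{p4,p7},{p6,p7}} A13={{p2,p5},{p2,p7},{p2,p5,p7}} A23={{p1,p3},{p1,p4},{p1,p6},{p2,p3},{p2,p4},{p1,p3,p4},{p1,p3,p6},{p2,p3,p4}}
C dims 3,3; δ0: rk 2, SNF 1^2
Ȟ^0: (3−2)−0=1 ⇒ Z
Ȟ^1: (3−0)−2=1 ⇒ Z
Ȟ^2: (0−0)−0=0 ⇒ 0

Ȟ^0(U;F) ≅ Z, Ȟ^1(U;F) ≅ Z, Ȟ^2(U;F) ≅ 0


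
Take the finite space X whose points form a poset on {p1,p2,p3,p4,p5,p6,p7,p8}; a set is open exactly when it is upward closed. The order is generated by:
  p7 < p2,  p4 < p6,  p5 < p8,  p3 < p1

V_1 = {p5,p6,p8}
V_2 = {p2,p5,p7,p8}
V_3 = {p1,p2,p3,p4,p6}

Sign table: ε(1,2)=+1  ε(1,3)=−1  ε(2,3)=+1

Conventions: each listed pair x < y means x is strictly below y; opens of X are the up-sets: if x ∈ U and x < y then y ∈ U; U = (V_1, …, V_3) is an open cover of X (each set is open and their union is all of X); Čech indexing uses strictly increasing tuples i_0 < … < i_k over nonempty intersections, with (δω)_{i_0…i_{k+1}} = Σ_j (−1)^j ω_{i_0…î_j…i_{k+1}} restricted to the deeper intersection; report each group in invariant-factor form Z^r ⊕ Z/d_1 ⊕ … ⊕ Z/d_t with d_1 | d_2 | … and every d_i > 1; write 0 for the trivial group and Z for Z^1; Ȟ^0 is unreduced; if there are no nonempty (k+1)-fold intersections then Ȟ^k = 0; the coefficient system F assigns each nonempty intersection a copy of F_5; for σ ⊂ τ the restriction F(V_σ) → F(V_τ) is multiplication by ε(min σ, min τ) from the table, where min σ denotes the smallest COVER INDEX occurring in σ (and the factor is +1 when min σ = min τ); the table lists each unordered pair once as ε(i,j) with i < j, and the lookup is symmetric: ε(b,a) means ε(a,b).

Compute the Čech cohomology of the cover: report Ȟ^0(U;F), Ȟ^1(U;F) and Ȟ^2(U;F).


Ȟ^0(U;F) ≅ 0, Ȟ^1(U;F) ≅ 0, Ȟ^2(U;F) ≅ 0

nonempty overlaps:
  V12={p5,p8} V13={p6} V23={p2}
C dims 3,3; δ0: rk_F5 3
degree 0: 3−3−0 = 0 → Ȟ^0 ≅ 0
degree 1: 3−0−3 = 0 → Ȟ^1 ≅ 0
degree 2: 0−0−0 = 0 → Ȟ^2 ≅ 0


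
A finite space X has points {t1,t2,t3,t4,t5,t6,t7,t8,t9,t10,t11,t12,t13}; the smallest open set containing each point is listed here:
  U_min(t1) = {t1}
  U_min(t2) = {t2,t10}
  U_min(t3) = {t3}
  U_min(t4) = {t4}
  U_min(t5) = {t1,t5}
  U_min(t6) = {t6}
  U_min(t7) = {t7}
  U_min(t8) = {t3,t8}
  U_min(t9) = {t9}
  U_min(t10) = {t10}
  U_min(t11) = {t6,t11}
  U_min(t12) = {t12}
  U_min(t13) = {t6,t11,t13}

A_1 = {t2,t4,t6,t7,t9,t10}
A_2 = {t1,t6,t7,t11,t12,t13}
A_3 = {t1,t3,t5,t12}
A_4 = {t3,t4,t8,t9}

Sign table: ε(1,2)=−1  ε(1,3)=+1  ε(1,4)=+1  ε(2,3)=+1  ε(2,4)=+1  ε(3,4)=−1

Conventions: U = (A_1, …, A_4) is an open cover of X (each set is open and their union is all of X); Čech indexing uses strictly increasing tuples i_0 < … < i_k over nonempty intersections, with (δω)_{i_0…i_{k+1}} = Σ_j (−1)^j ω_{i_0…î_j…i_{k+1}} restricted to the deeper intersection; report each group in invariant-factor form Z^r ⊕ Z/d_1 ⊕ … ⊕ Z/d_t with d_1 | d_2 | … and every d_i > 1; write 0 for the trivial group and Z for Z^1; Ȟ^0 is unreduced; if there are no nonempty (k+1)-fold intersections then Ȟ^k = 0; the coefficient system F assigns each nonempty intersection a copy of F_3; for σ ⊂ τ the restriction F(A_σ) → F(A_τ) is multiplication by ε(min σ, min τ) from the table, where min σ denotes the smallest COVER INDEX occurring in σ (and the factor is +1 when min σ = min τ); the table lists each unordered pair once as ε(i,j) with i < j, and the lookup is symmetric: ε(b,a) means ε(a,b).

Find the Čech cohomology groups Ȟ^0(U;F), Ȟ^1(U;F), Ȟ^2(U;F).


Ȟ^0 ≅ Z/3; Ȟ^1 ≅ Z/3; Ȟ^2 ≅ 0

nerve of the cover:
  A12={t6,t7} A14={t4,t9} A23={t1,t12} A34={t3}
C dims 4,4; δ0: rk_F3 3
Ȟ^0 = (4 − 3) − 0 = 1, so Ȟ^0 ≅ Z/3
Ȟ^1 = (4 − 0) − 3 = 1, so Ȟ^1 ≅ Z/3
Ȟ^2 = (0 − 0) − 0 = 0, so Ȟ^2 ≅ 0


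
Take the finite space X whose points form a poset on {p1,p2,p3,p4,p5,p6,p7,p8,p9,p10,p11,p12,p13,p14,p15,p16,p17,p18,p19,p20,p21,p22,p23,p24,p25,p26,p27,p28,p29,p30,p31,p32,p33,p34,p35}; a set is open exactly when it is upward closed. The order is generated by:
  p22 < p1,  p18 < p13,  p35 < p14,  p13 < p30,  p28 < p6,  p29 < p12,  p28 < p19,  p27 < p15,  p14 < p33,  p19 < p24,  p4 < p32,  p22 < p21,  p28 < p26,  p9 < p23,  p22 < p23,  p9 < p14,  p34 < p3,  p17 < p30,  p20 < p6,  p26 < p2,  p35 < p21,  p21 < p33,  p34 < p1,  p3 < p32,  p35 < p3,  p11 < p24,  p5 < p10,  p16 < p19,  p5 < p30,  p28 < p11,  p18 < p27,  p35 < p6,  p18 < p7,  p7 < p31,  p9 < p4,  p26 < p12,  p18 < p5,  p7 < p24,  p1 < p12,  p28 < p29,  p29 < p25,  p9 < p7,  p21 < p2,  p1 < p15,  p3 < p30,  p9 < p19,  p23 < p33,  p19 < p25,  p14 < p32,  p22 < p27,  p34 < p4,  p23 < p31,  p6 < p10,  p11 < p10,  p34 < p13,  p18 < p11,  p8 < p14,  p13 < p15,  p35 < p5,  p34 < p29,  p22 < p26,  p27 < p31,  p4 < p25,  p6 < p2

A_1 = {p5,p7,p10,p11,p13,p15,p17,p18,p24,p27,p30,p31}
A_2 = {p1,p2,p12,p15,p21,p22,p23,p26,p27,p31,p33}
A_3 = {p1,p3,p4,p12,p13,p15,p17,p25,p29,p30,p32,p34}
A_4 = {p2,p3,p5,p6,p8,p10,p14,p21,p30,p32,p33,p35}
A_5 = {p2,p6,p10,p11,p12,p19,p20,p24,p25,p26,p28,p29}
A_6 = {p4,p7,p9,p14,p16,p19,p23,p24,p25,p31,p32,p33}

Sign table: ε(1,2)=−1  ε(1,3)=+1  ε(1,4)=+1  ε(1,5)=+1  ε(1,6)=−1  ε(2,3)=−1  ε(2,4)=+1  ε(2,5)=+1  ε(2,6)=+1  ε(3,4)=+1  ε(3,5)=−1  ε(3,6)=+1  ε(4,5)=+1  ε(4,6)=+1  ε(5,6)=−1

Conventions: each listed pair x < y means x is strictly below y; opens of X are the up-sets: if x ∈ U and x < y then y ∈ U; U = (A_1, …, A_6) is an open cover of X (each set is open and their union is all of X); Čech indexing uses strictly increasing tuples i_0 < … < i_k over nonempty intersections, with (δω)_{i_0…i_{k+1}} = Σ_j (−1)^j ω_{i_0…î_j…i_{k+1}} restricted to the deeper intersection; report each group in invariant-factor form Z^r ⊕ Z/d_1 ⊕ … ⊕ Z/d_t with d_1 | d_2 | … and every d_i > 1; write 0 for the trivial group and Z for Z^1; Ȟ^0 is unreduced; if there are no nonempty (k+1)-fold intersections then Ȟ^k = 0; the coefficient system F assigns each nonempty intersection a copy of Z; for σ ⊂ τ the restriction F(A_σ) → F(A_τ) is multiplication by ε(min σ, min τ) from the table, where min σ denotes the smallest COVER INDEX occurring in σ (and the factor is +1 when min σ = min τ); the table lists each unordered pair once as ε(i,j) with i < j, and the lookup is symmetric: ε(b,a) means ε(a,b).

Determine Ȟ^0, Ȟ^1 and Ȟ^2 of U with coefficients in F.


Ȟ^0 ≅ 0; Ȟ^1 ≅ Z/2; Ȟ^2 ≅ Z

nerve simplices:
  A12={p15,p27,p31} A13={p13,p15,p17,p30} A14={p5,p10,p30} A15={p10,p11,p24} A16={p7,p24,p31} A23={p1,p12,p15} A24={p2,p21,p33} A25={p2,p12,p26} A26={p23,p31,p33} A34={p3,p30,p32} A35={p12,p25,p29} A36={p4,p25,p32} A45={p2,p6,p10} A46={p14,p32,p33} A56={p19,p24,p25}
  A123={p15} A126={p31} A134={p30} A145={p10} A156={p24} A235={p12} A245={p2} A246={p33} A346={p32} A356={p25}
C dims 6,15,10; δ0: rk 6, SNF 1^5·2; δ1: rk 9, SNF 1^9
degree 0: 6−6−0 = 0 → Ȟ^0 ≅ 0
degree 1: 15−9−6 = 0 plus torsion [2] → Ȟ^1 ≅ Z/2
degree 2: 10−0−9 = 1 → Ȟ^2 ≅ Z


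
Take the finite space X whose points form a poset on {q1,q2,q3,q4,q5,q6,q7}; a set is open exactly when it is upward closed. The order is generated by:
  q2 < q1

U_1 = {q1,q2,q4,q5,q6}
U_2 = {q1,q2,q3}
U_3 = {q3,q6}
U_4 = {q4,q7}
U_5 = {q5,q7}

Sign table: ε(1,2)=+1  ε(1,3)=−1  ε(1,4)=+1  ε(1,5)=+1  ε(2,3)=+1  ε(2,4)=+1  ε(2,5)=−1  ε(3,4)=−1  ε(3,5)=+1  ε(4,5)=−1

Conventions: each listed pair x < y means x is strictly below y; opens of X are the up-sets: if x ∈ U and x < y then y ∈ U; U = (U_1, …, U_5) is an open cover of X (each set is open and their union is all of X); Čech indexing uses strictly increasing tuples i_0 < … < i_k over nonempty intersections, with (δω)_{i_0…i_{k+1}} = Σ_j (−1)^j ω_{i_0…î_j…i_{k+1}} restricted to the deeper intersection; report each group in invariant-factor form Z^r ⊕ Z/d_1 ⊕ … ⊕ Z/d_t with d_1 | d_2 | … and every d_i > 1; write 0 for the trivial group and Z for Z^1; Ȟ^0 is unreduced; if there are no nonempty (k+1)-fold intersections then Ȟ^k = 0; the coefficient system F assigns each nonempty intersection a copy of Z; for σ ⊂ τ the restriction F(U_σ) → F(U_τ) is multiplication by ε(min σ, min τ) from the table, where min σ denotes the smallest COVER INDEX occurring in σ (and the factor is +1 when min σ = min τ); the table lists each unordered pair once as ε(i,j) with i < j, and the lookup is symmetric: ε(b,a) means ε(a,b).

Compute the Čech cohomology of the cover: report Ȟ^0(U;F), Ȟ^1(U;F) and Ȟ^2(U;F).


nonempty overlaps:
  U12={q1,q2} U13={q6} U14={q4} U15={q5} U23={q3} U45={q7}
C dims 5,6; δ0: rk 5, SNF 1^4·2
degree 0: 5−5−0 = 0 → Ȟ^0 ≅ 0
degree 1: 6−0−5 = 1 plus torsion [2] → Ȟ^1 ≅ Z ⊕ Z/2
degree 2: 0−0−0 = 0 → Ȟ^2 ≅ 0

Ȟ^0(U;F) ≅ 0,  Ȟ^1(U;F) ≅ Z ⊕ Z/2,  Ȟ^2(U;F) ≅ 0


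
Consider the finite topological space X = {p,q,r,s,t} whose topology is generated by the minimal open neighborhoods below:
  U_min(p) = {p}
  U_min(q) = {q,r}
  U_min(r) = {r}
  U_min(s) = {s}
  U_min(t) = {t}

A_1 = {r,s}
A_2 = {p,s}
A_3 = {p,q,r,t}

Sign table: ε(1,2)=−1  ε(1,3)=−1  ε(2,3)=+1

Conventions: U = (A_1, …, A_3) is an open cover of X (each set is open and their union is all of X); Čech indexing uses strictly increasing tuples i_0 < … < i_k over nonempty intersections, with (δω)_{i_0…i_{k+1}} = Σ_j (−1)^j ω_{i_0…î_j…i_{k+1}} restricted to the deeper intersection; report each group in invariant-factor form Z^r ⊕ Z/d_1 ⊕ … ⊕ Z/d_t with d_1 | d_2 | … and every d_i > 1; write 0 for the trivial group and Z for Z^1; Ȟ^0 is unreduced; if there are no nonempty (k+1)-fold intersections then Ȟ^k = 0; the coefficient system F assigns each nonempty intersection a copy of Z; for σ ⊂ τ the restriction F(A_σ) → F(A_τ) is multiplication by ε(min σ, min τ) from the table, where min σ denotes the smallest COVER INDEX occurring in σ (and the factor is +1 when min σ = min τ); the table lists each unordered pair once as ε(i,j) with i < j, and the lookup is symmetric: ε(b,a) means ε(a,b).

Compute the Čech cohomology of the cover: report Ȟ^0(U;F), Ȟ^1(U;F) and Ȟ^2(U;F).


cover nerve:
  A12={s} A13={r} A23={p}
C dims 3,3; δ0: rk 2, SNF 1^2
Ȟ^0: (3−2)−0=1 ⇒ Z
Ȟ^1: (3−0)−2=1 ⇒ Z
Ȟ^2: (0−0)−0=0 ⇒ 0

Ȟ^0 = Z, Ȟ^1 = Z and Ȟ^2 = 0


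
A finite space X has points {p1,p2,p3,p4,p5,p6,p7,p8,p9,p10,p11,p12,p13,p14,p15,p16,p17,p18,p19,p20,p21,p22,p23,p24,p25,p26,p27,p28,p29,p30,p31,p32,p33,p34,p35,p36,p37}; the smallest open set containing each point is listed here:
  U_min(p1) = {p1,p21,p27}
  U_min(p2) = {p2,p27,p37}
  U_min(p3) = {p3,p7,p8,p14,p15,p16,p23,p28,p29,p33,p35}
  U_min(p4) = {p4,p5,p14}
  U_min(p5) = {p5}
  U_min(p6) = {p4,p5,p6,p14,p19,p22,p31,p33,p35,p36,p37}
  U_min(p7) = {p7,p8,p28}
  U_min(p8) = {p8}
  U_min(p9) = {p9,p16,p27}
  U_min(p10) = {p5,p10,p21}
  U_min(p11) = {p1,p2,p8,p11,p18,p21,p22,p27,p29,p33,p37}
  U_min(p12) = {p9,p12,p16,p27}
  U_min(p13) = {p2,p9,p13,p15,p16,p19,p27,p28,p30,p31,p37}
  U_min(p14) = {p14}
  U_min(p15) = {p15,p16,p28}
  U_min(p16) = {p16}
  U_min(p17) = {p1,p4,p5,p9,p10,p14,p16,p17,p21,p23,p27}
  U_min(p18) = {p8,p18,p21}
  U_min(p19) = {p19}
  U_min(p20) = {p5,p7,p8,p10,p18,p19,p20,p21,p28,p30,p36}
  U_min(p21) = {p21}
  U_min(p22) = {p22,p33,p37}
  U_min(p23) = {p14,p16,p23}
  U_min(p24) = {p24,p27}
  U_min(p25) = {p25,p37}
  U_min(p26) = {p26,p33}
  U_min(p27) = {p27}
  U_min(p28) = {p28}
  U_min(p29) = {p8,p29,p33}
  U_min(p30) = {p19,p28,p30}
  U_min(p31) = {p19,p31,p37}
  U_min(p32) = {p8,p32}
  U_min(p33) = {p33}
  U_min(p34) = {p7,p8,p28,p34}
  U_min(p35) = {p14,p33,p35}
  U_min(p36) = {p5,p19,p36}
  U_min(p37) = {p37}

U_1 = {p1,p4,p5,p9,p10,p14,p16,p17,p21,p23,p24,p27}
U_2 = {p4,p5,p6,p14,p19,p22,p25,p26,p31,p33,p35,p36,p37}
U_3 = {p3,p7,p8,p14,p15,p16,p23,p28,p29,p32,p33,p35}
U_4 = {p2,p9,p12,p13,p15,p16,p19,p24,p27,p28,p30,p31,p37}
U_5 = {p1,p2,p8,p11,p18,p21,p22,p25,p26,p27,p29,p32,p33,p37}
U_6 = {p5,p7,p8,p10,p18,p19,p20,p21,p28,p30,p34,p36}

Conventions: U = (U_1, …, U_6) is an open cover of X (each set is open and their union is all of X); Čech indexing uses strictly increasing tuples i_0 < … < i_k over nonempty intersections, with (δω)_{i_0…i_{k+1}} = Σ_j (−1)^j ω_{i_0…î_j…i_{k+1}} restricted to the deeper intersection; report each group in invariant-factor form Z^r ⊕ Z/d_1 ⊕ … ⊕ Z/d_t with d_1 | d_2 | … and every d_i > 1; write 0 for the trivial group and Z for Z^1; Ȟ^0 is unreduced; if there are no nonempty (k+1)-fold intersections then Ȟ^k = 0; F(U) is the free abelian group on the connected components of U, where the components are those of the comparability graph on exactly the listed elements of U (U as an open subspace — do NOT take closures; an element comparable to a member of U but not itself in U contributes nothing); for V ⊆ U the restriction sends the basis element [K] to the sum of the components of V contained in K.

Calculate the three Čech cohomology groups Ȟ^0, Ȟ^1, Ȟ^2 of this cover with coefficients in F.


Ȟ^0(U;F) ≅ Z,  Ȟ^1(U;F) ≅ 0,  Ȟ^2(U;F) ≅ Z/2

intersection data:
  U12={p4,p5,p14} U13={p14,p16,p23} U14={p9,p16,p24,p27} U15={p1,p21,p27} U16={p5,p10,p21} U23={p14,p33,p35} U24={p19,p31,p37} U25={p22,p25,p26,p33,p37} U26={p5,p19,p36} U34={p15,p16,p28} U35={p8,p29,p32,p33} U36={p7,p8,p28} U45={p2,p27,p37} U46={p19,p28,p30} U56={p8,p18,p21}
  U123={p14} U126={p5} U134={p16} U145={p27} U156={p21} U235={p33} U245={p37} U246={p19} U346={p28} U356={p8}
components per intersection:
  U1: {p1,p4,p5,p9,p10,p14,p16,p17,p21,p23,p24,p27}
  U2: {p4,p5,p6,p14,p19,p22,p25,p26,p31,p33,p35,p36,p37}
  U3: {p3,p7,p8,p14,p15,p16,p23,p28,p29,p32,p33,p35}
  U4: {p2,p9,p12,p13,p15,p16,p19,p24,p27,p28,p30,p31,p37}
  U5: {p1,p2,p8,p11,p18,p21,p22,p25,p26,p27,p29,p32,p33,p37}
  U6: {p5,p7,p8,p10,p18,p19,p20,p21,p28,p30,p34,p36}
  U12: {p4,p5,p14}
  U13: {p14,p16,p23}
  U14: {p9,p16,p24,p27}
  U15: {p1,p21,p27}
  U16: {p5,p10,p21}
  U23: {p14,p33,p35}
  U24: {p19,p31,p37}
  U25: {p22,p25,p26,p33,p37}
  U26: {p5,p19,p36}
  U34: {p15,p16,p28}
  U35: {p8,p29,p32,p33}
  U36: {p7,p8,p28}
  U45: {p2,p27,p37}
  U46: {p19,p28,p30}
  U56: {p8,p18,p21}
  U123: {p14}
  U126: {p5}
  U134: {p16}
  U145: {p27}
  U156: {p21}
  U235: {p33}
  U245: {p37}
  U246: {p19}
  U346: {p28}
  U356: {p8}
C dims 6,15,10; δ0: rk 5, SNF 1^5; δ1: rk 10, SNF 1^9·2
Ȟ^0 = (6 − 5) − 0 = 1, so Ȟ^0 ≅ Z
Ȟ^1 = (15 − 10) − 5 = 0, so Ȟ^1 ≅ 0
Ȟ^2 = (10 − 0) − 10 = 0 plus torsion [2], so Ȟ^2 ≅ Z/2


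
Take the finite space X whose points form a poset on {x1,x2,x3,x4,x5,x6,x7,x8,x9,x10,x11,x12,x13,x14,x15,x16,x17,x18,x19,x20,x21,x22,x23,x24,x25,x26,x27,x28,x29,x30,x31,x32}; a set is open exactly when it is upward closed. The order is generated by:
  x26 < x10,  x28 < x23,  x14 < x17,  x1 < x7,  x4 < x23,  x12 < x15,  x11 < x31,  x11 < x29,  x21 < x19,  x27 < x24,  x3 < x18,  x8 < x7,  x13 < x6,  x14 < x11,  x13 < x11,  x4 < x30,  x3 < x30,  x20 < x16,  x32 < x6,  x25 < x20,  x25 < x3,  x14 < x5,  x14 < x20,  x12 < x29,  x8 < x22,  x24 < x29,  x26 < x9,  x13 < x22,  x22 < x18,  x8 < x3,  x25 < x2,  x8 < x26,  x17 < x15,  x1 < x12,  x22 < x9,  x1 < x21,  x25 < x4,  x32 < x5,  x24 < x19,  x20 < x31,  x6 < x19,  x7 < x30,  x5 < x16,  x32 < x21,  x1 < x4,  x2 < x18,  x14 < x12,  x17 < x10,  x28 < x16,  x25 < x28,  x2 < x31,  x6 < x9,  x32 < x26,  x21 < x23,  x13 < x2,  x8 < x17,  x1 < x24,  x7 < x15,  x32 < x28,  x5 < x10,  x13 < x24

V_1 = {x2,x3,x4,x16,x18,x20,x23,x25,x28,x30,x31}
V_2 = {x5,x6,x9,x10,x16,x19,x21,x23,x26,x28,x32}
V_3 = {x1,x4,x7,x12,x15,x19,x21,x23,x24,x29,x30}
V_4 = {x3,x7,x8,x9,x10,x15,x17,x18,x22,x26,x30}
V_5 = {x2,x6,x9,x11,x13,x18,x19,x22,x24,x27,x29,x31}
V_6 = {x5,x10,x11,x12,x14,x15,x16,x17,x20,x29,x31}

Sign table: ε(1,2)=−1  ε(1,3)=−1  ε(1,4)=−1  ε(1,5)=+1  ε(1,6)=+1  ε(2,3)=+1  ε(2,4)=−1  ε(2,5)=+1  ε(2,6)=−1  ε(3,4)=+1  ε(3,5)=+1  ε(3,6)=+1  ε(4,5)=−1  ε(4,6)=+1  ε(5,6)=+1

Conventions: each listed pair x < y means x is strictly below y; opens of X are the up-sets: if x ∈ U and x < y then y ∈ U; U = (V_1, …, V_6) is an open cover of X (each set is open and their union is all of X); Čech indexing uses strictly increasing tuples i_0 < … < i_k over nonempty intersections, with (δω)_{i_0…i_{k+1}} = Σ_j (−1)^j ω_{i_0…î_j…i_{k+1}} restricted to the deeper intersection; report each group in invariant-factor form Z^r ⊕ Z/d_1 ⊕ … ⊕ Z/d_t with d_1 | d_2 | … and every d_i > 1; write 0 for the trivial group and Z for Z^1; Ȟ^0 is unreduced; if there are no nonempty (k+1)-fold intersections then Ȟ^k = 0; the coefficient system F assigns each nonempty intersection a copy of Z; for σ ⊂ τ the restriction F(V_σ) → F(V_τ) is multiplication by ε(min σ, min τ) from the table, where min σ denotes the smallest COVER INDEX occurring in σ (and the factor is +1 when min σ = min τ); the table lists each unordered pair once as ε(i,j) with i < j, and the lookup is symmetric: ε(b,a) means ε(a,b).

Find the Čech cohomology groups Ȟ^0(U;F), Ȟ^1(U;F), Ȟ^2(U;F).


Ȟ^0 ≅ 0, Ȟ^1 ≅ Z/2 and Ȟ^2 ≅ Z

nonempty overlaps:
  V12={x16,x23,x28} V13={x4,x23,x30} V14={x3,x18,x30} V15={x2,x18,x31} V16={x16,x20,x31} V23={x19,x21,x23} V24={x9,x10,x26} V25={x6,x9,x19} V26={x5,x10,x16} V34={x7,x15,x30} V35={x19,x24,x29} V36={x12,x15,x29} V45={x9,x18,x22} V46={x10,x15,x17} V56={x11,x29,x31}
  V123={x23} V126={x16} V134={x30} V145={x18} V156={x31} V235={x19} V245={x9} V246={x10} V346={x15} V356={x29}
C dims 6,15,10; δ0: rk 6, SNF 1^5·2; δ1: rk 9, SNF 1^9
degree 0: 6−6−0 = 0 → Ȟ^0 ≅ 0
degree 1: 15−9−6 = 0 plus torsion [2] → Ȟ^1 ≅ Z/2
degree 2: 10−0−9 = 1 → Ȟ^2 ≅ Z


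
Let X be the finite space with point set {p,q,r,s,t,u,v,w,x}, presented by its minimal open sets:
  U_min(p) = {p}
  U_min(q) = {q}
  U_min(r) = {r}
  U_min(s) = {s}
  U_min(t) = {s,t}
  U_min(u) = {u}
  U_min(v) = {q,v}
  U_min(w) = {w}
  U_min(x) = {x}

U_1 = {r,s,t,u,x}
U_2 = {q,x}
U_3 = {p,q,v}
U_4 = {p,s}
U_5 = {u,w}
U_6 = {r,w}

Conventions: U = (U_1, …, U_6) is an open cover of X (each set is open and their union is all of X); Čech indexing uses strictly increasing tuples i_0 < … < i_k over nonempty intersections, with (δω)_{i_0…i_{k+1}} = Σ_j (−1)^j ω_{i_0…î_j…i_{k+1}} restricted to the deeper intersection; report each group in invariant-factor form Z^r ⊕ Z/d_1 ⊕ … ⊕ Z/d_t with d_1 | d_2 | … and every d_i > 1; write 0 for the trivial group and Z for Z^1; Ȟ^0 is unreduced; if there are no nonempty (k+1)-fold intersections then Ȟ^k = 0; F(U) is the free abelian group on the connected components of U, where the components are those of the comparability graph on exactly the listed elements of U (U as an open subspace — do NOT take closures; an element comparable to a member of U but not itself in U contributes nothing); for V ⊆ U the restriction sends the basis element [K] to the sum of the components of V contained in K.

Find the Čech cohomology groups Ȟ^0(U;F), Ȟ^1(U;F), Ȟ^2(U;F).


cover nerve:
  U12={x} U14={s} U15={u} U16={r} U23={q} U34={p} U56={w}
components per intersection:
  U1: {r} {s,t} {u} {x}
  U2: {q} {x}
  U3: {p} {q,v}
  U4: {p} {s}
  U5: {u} {w}
  U6: {r} {w}
  U12: {x}
  U14: {s}
  U15: {u}
  U16: {r}
  U23: {q}
  U34: {p}
  U56: {w}
C dims 14,7; δ0: rk 7, SNF 1^7
Ȟ^0: (14−7)−0=7 ⇒ Z^7
Ȟ^1: (7−0)−7=0 ⇒ 0
Ȟ^2: (0−0)−0=0 ⇒ 0

Ȟ^0(U;F) ≅ Z^7,  Ȟ^1(U;F) ≅ 0,  Ȟ^2(U;F) ≅ 0


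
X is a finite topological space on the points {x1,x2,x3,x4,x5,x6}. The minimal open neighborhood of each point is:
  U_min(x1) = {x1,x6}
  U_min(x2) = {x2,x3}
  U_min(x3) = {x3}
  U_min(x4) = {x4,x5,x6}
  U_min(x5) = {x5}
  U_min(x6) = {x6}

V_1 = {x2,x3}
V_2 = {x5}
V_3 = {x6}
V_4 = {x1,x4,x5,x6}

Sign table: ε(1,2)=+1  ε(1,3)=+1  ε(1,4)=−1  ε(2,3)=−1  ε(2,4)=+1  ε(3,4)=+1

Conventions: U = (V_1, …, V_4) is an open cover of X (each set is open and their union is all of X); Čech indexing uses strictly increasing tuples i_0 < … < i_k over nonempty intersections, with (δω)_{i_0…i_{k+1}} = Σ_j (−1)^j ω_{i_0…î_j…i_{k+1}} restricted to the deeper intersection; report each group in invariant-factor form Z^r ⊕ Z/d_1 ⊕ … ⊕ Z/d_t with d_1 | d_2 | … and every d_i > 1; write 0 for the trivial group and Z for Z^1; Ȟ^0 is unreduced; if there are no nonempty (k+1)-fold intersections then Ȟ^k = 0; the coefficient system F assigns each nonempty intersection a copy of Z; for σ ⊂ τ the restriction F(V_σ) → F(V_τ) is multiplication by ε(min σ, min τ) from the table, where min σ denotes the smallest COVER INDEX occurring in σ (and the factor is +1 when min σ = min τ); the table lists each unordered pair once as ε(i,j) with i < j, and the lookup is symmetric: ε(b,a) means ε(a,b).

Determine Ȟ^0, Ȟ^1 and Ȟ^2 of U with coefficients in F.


intersection data:
  V24={x5} V34={x6}
C dims 4,2; δ0: rk 2, SNF 1^2
Ȟ^0 = (4 − 2) − 0 = 2, so Ȟ^0 ≅ Z^2
Ȟ^1 = (2 − 0) − 2 = 0, so Ȟ^1 ≅ 0
Ȟ^2 = (0 − 0) − 0 = 0, so Ȟ^2 ≅ 0

Ȟ^0(U;F) ≅ Z^2; Ȟ^1(U;F) ≅ 0; Ȟ^2(U;F) ≅ 0


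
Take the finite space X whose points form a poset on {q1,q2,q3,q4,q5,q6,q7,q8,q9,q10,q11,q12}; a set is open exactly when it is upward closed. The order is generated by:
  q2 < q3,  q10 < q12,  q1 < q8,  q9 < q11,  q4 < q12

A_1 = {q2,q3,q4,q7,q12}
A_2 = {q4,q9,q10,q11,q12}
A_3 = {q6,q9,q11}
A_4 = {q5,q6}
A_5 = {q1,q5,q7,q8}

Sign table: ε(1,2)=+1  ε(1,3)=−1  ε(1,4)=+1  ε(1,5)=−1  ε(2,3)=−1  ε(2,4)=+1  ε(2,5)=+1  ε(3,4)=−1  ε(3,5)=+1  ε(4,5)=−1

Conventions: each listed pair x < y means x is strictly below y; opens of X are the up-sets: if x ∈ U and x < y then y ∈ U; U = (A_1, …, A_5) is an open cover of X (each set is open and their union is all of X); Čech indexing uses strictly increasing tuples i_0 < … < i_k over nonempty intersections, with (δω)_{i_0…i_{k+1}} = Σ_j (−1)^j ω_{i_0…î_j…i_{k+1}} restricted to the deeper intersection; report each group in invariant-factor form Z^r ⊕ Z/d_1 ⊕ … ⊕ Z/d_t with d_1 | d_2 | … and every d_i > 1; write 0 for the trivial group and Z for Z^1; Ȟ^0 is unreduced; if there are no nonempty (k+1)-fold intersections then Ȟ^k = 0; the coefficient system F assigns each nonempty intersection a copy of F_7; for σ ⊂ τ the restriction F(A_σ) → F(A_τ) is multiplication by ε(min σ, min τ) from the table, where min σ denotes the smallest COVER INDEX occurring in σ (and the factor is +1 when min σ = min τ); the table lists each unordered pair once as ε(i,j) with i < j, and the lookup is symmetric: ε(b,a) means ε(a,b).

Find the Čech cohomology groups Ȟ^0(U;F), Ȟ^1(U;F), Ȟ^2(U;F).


Ȟ^0 ≅ Z/7,  Ȟ^1 ≅ Z/7,  Ȟ^2 ≅ 0

nerve of the cover:
  A12={q4,q12} A15={q7} A23={q9,q11} A34={q6} A45={q5}
C dims 5,5; δ0: rk_F7 4
Ȟ^0 = (5 − 4) − 0 = 1, so Ȟ^0 ≅ Z/7
Ȟ^1 = (5 − 0) − 4 = 1, so Ȟ^1 ≅ Z/7
Ȟ^2 = (0 − 0) − 0 = 0, so Ȟ^2 ≅ 0


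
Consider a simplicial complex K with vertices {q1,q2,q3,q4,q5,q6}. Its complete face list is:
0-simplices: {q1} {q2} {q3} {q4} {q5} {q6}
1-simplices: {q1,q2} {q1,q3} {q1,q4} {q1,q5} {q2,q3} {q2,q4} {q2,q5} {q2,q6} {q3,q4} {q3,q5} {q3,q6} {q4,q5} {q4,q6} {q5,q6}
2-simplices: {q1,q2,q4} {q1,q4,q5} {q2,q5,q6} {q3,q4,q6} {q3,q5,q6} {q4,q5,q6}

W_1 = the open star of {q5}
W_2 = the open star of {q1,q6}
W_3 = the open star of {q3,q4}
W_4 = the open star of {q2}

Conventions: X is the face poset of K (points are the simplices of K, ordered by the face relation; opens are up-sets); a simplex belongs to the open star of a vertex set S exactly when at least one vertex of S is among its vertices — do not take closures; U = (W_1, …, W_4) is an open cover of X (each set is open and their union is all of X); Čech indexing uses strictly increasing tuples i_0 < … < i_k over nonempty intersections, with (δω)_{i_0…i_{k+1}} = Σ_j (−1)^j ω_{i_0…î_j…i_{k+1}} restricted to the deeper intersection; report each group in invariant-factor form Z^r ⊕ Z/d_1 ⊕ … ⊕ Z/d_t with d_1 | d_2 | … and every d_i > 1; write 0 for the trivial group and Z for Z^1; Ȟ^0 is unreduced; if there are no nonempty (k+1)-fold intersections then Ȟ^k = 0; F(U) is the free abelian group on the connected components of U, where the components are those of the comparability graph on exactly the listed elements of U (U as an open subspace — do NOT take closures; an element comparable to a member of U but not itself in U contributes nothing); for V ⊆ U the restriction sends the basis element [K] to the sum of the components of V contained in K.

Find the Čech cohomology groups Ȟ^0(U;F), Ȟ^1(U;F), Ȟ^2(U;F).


nerve simplices:
  W1={{q5},{q1,q5},{q2,q5},{q3,q5},{q4,q5},{q5,q6},{q1,q4,q5},{q2,q5,q6},{q3,q5,q6},{q4,q5,q6}} W2={{q1},{q6},{q1,q2},{q1,q3},{q1,q4},{q1,q5},{q2,q6},{q3,q6},{q4,q6},{q5,q6},{q1,q2,q4},{q1,q4,q5},{q2,q5,q6},{q3,q4,q6},{q3,q5,q6},{q4,q5,q6}} W3={{q3},{q4},{q1,q3},{q1,q4},{q2,q3},{q2,q4},{q3,q4},{q3,q5},{q3,q6},{q4,q5},{q4,q6},{q1,q2,q4},{q1,q4,q5},{q3,q4,q6},{q3,q5,q6},{q4,q5,q6}} W4={{q2},{q1,q2},{q2,q3},{q2,q4},{q2,q5},{q2,q6},{q1,q2,q4},{q2,q5,q6}}
  W12={{q1,q5},{q5,q6},{q1,q4,q5},{q2,q5,q6},{q3,q5,q6},{q4,q5,q6}} W13={{q3,q5},{q4,q5},{q1,q4,q5},{q3,q5,q6},{q4,q5,q6}} W14={{q2,q5},{q2,q5,q6}} W23={{q1,q3},{q1,q4},{q3,q6},{q4,q6},{q1,q2,q4},{q1,q4,q5},{q3,q4,q6},{q3,q5,q6},{q4,q5,q6}} W24={{q1,q2},{q2,q6},{q1,q2,q4},{q2,q5,q6}} W34={{q2,q3},{q2,q4},{q1,q2,q4}}
  W123={{q1,q4,q5},{q3,q5,q6},{q4,q5,q6}} W124={{q2,q5,q6}} W234={{q1,q2,q4}}
components per intersection:
  W1: {{q5},{q1,q5},{q2,q5},{q3,q5},{q4,q5},{q5,q6},{q1,q4,q5},{q2,q5,q6},{q3,q5,q6},{q4,q5,q6}}
  W2: {{q1},{q1,q2},{q1,q3},{q1,q4},{q1,q5},{q1,q2,q4},{q1,q4,q5}} {{q6},{q2,q6},{q3,q6},{q4,q6},{q5,q6},{q2,q5,q6},{q3,q4,q6},{q3,q5,q6},{q4,q5,q6}}
  W3: {{q3},{q4},{q1,q3},{q1,q4},{q2,q3},{q2,q4},{q3,q4},{q3,q5},{q3,q6},{q4,q5},{q4,q6},{q1,q2,q4},{q1,q4,q5},{q3,q4,q6},{q3,q5,q6},{q4,q5,q6}}
  W4: {{q2},{q1,q2},{q2,q3},{q2,q4},{q2,q5},{q2,q6},{q1,q2,q4},{q2,q5,q6}}
  W12: {{q1,q5},{q1,q4,q5}} {{q5,q6},{q2,q5,q6},{q3,q5,q6},{q4,q5,q6}}
  W13: {{q3,q5},{q3,q5,q6}} {{q4,q5},{q1,q4,q5},{q4,q5,q6}}
  W14: {{q2,q5},{q2,q5,q6}}
  W23: {{q1,q3}} {{q1,q4},{q1,q2,q4},{q1,q4,q5}} {{q3,q6},{q4,q6},{q3,q4,q6},{q3,q5,q6},{q4,q5,q6}}
  W24: {{q1,q2},{q1,q2,q4}} {{q2,q6},{q2,q5,q6}}
  W34: {{q2,q3}} {{q2,q4},{q1,q2,q4}}
  W123: {{q1,q4,q5}} {{q3,q5,q6}} {{q4,q5,q6}}
  W124: {{q2,q5,q6}}
  W234: {{q1,q2,q4}}
C dims 5,12,5; δ0: rk 4, SNF 1^4; δ1: rk 5, SNF 1^5
degree 0: 5−4−0 = 1 → Ȟ^0 ≅ Z
degree 1: 12−5−4 = 3 → Ȟ^1 ≅ Z^3
degree 2: 5−0−5 = 0 → Ȟ^2 ≅ 0

Ȟ^0(U;F) ≅ Z, Ȟ^1(U;F) ≅ Z^3, Ȟ^2(U;F) ≅ 0


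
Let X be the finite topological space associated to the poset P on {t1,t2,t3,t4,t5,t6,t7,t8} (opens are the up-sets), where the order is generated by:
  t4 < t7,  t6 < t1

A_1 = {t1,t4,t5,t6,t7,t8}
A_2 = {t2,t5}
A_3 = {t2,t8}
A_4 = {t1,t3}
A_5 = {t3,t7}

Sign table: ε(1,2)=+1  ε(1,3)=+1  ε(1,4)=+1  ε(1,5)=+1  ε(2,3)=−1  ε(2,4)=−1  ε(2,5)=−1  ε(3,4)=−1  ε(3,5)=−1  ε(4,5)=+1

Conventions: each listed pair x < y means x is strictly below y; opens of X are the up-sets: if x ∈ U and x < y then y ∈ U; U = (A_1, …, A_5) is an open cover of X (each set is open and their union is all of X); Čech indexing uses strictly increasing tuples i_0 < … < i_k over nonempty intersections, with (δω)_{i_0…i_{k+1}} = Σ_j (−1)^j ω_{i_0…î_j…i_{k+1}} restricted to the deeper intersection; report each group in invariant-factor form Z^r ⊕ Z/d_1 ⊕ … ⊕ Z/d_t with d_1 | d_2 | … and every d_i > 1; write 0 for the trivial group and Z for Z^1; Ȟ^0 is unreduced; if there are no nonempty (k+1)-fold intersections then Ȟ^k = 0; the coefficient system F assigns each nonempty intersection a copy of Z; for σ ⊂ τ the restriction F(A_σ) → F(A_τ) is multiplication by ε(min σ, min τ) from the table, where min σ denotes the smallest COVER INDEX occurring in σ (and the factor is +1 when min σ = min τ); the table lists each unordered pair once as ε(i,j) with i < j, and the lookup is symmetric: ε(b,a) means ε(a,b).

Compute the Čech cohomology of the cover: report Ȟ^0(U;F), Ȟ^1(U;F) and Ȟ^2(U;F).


Ȟ^0 ≅ 0, Ȟ^1 ≅ Z ⊕ Z/2 and Ȟ^2 ≅ 0

nonempty overlaps:
  A12={t5} A13={t8} A14={t1} A15={t7} A23={t2} A45={t3}
C dims 5,6; δ0: rk 5, SNF 1^4·2
degree 0: 5−5−0 = 0 → Ȟ^0 ≅ 0
degree 1: 6−0−5 = 1 plus torsion [2] → Ȟ^1 ≅ Z ⊕ Z/2
degree 2: 0−0−0 = 0 → Ȟ^2 ≅ 0


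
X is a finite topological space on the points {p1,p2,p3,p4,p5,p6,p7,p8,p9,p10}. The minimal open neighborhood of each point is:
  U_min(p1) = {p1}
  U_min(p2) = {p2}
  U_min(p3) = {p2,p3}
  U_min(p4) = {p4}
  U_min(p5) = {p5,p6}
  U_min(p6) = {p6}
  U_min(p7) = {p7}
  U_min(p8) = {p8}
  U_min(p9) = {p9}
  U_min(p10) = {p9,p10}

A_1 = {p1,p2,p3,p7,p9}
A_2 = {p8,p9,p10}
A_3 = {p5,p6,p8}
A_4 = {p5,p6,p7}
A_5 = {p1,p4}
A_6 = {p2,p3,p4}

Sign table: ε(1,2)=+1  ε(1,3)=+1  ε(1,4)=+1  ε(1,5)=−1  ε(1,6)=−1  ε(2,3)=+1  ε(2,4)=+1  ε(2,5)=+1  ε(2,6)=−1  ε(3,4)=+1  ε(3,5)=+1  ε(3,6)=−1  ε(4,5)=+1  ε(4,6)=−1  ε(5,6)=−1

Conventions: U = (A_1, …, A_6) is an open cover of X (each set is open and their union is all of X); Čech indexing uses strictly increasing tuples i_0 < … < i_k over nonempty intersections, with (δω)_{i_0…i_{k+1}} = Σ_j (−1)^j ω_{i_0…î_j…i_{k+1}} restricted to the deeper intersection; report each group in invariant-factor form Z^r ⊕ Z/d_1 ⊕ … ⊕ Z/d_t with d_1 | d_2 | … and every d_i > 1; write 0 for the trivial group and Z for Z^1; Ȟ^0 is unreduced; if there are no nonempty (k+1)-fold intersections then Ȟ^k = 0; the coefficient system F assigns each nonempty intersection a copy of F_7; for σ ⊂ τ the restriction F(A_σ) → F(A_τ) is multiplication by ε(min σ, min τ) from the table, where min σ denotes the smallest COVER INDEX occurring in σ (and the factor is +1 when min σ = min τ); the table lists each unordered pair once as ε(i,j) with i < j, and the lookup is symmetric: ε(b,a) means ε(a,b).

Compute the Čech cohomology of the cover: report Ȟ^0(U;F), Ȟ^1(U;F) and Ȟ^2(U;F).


Ȟ^0 = 0, Ȟ^1 = Z/7 and Ȟ^2 = 0

nonempty intersections:
  A12={p9} A14={p7} A15={p1} A16={p2,p3} A23={p8} A34={p5,p6} A56={p4}
C dims 6,7; δ0: rk_F7 6
Ȟ^0: (6−6)−0=0 ⇒ 0
Ȟ^1: (7−0)−6=1 ⇒ Z/7
Ȟ^2: (0−0)−0=0 ⇒ 0


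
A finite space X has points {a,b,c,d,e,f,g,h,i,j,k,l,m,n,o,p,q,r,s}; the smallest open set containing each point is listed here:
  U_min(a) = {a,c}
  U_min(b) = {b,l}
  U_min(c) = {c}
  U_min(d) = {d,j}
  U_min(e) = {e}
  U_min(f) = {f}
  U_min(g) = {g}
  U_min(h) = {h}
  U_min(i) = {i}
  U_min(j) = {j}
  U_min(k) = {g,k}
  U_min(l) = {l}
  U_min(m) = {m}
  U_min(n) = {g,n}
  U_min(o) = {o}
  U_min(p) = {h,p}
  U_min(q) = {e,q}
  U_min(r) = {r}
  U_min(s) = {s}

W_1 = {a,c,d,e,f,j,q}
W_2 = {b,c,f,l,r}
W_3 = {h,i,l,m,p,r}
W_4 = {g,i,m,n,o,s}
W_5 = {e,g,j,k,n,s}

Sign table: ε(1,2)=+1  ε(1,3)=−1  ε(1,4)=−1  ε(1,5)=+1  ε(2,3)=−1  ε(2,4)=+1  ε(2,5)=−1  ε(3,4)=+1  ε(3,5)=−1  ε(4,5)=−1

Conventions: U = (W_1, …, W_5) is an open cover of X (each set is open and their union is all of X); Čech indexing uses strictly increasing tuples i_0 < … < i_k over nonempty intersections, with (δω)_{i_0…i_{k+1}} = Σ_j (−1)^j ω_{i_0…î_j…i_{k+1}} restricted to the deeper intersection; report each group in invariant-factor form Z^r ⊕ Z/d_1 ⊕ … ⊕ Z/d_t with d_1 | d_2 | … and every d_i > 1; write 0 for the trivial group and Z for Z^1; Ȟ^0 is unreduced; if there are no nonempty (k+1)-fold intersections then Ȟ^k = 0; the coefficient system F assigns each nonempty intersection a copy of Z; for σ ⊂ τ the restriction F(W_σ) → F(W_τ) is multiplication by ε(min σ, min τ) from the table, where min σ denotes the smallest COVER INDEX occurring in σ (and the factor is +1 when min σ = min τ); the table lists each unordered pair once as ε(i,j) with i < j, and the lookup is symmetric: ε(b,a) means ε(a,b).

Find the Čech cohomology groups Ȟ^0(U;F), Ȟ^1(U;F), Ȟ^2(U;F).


nonempty overlaps:
  W12={c,f} W15={e,j} W23={l,r} W34={i,m} W45={g,n,s}
C dims 5,5; δ0: rk 4, SNF 1^4
degree 0: 5−4−0 = 1 → Ȟ^0 ≅ Z
degree 1: 5−0−4 = 1 → Ȟ^1 ≅ Z
degree 2: 0−0−0 = 0 → Ȟ^2 ≅ 0

Ȟ^0 = Z; Ȟ^1 = Z; Ȟ^2 = 0


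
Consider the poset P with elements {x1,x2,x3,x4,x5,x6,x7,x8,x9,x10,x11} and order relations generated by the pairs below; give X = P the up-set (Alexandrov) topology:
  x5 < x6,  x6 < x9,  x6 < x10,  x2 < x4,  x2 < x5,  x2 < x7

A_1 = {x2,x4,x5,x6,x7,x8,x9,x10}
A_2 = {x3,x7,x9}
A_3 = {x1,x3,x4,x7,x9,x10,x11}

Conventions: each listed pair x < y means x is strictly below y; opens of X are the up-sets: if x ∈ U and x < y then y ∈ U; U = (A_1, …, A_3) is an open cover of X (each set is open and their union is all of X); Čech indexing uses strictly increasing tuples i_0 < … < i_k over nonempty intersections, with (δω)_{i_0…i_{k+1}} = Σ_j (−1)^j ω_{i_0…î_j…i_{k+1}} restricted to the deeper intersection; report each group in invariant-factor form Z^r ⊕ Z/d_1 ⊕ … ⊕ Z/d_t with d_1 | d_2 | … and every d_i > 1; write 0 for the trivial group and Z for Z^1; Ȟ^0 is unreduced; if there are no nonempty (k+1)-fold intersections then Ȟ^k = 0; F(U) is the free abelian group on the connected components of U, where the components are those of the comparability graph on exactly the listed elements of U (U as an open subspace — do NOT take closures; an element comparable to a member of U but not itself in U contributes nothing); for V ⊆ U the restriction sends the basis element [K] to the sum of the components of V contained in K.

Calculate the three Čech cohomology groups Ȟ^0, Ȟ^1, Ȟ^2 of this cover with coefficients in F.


Ȟ^0 ≅ Z^5; Ȟ^1 ≅ 0; Ȟ^2 ≅ 0

nonempty intersections:
  A12={x7,x9} A13={x4,x7,x9,x10} A23={x3,x7,x9}
  A123={x7,x9}
components per intersection:
  A1: {x2,x4,x5,x6,x7,x9,x10} {x8}
  A2: {x3} {x7} {x9}
  A3: {x1} {x3} {x4} {x7} {x9} {x10} {x11}
  A12: {x7} {x9}
  A13: {x4} {x7} {x9} {x10}
  A23: {x3} {x7} {x9}
  A123: {x7} {x9}
C dims 12,9,2; δ0: rk 7, SNF 1^7; δ1: rk 2, SNF 1^2
Ȟ^0: (12−7)−0=5 ⇒ Z^5
Ȟ^1: (9−2)−7=0 ⇒ 0
Ȟ^2: (2−0)−2=0 ⇒ 0
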